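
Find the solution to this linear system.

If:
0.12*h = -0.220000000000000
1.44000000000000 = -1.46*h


Then:
No Solution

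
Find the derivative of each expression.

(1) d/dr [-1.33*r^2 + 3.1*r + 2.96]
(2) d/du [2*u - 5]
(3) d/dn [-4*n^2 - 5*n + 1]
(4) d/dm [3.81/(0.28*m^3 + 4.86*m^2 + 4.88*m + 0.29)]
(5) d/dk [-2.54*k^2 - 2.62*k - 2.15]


(1) = 3.1 - 2.66*r
(2) = 2
(3) = -8*n - 5
(4) = (-3.2004*m^2 - 37.0332*m - 18.5928)/(0.28*m^3 + 4.86*m^2 + 4.88*m + 0.29)^2
(5) = -5.08*k - 2.62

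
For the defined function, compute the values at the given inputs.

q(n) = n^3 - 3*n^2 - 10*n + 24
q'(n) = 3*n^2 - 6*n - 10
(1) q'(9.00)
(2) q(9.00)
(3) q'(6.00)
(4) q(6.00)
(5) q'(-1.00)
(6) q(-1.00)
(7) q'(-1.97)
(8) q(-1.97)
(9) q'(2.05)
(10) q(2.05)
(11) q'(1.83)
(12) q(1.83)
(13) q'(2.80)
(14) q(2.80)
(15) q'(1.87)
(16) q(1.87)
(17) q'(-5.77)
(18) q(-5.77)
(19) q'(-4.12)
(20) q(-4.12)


(1) = 179.00
(2) = 420.00
(3) = 62.00
(4) = 72.00
(5) = -1.00
(6) = 30.00
(7) = 13.46
(8) = 24.41
(9) = -9.69
(10) = -0.49
(11) = -10.93
(12) = 1.78
(13) = -3.28
(14) = -5.57
(15) = -10.73
(16) = 1.35
(17) = 124.50
(18) = -210.28
(19) = 65.64
(20) = -55.66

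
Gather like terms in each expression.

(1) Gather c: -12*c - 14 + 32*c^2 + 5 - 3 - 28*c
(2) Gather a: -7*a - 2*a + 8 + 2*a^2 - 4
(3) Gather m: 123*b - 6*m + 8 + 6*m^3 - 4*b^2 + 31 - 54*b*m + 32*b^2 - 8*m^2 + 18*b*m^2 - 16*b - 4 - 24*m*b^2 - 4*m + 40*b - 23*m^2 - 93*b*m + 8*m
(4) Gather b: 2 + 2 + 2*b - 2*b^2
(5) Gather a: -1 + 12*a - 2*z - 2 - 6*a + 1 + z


(1) = 32*c^2 - 40*c - 12
(2) = 2*a^2 - 9*a + 4
(3) = 28*b^2 + 147*b + 6*m^3 + m^2*(18*b - 31) + m*(-24*b^2 - 147*b - 2) + 35
(4) = -2*b^2 + 2*b + 4
(5) = 6*a - z - 2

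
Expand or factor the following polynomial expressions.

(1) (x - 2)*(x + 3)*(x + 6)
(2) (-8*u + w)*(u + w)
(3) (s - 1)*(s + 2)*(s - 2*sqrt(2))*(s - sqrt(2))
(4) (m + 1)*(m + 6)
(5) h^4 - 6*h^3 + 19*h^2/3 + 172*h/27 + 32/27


(1) = x^3 + 7*x^2 - 36
(2) = -8*u^2 - 7*u*w + w^2
(3) = s^4 - 3*sqrt(2)*s^3 + s^3 - 3*sqrt(2)*s^2 + 2*s^2 + 4*s + 6*sqrt(2)*s - 8
(4) = m^2 + 7*m + 6
(5) = (h - 4)*(h - 8/3)*(h + 1/3)^2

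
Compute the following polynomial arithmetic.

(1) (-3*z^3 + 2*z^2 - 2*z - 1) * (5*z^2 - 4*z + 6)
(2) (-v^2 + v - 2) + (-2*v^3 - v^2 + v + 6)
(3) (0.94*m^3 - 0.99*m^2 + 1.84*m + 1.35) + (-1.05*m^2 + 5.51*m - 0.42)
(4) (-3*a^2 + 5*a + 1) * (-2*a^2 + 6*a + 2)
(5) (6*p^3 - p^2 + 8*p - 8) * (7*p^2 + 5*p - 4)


(1) = -15*z^5 + 22*z^4 - 36*z^3 + 15*z^2 - 8*z - 6
(2) = -2*v^3 - 2*v^2 + 2*v + 4
(3) = 0.94*m^3 - 2.04*m^2 + 7.35*m + 0.93
(4) = 6*a^4 - 28*a^3 + 22*a^2 + 16*a + 2
(5) = 42*p^5 + 23*p^4 + 27*p^3 - 12*p^2 - 72*p + 32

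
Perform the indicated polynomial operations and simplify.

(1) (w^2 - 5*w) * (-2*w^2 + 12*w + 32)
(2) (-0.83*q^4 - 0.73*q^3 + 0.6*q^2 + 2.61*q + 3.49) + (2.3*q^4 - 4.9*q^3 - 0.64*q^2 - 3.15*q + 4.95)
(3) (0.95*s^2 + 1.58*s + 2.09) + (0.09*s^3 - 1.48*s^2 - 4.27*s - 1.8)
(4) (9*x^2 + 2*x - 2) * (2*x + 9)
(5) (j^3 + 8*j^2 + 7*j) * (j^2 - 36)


(1) = -2*w^4 + 22*w^3 - 28*w^2 - 160*w
(2) = 1.47*q^4 - 5.63*q^3 - 0.04*q^2 - 0.54*q + 8.44
(3) = 0.09*s^3 - 0.53*s^2 - 2.69*s + 0.29
(4) = 18*x^3 + 85*x^2 + 14*x - 18
(5) = j^5 + 8*j^4 - 29*j^3 - 288*j^2 - 252*j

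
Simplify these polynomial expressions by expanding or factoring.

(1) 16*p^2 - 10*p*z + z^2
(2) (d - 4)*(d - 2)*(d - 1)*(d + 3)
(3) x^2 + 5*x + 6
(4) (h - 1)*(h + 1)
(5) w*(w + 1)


(1) = (-8*p + z)*(-2*p + z)
(2) = d^4 - 4*d^3 - 7*d^2 + 34*d - 24
(3) = (x + 2)*(x + 3)
(4) = h^2 - 1
(5) = w^2 + w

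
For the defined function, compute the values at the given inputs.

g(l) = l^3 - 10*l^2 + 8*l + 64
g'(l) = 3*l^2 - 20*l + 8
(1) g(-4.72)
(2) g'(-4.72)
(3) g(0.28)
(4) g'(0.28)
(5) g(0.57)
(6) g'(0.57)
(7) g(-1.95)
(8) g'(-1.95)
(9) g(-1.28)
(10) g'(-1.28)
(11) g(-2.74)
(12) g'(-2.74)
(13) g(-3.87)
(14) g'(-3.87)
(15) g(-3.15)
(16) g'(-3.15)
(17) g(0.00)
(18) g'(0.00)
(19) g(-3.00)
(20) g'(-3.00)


(1) = -301.70
(2) = 169.24
(3) = 65.48
(4) = 2.64
(5) = 65.50
(6) = -2.43
(7) = 2.96
(8) = 58.41
(9) = 35.28
(10) = 38.52
(11) = -53.57
(12) = 85.32
(13) = -174.69
(14) = 130.33
(15) = -91.68
(16) = 100.77
(17) = 64.00
(18) = 8.00
(19) = -77.00
(20) = 95.00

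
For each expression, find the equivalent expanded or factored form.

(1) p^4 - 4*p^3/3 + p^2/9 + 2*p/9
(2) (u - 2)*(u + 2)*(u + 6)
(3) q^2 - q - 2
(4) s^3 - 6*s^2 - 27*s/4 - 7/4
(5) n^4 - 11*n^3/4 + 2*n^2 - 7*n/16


(1) = p*(p - 1)*(p - 2/3)*(p + 1/3)
(2) = u^3 + 6*u^2 - 4*u - 24
(3) = (q - 2)*(q + 1)
(4) = (s - 7)*(s + 1/2)^2
(5) = n*(n - 7/4)*(n - 1/2)^2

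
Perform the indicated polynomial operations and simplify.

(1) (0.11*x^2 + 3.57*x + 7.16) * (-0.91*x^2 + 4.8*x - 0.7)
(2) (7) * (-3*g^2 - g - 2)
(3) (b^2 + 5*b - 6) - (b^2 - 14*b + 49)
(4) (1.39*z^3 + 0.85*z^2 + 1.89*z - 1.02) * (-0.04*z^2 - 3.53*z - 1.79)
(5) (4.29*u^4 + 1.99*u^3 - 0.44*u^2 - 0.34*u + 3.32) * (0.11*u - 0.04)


(1) = -0.1001*x^4 - 2.7207*x^3 + 10.5434*x^2 + 31.869*x - 5.012
(2) = -21*g^2 - 7*g - 14
(3) = 19*b - 55
(4) = -0.0556*z^5 - 4.9407*z^4 - 5.5642*z^3 - 8.1524*z^2 + 0.2175*z + 1.8258
(5) = 0.4719*u^5 + 0.0473*u^4 - 0.128*u^3 - 0.0198*u^2 + 0.3788*u - 0.1328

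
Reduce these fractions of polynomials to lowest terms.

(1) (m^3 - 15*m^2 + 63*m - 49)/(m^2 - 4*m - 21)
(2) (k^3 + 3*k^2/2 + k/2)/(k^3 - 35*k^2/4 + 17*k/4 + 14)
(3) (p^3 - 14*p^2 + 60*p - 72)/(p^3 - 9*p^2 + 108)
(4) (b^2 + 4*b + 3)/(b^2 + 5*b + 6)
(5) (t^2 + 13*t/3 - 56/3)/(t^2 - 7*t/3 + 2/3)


(1) = (m^2 - 8*m + 7)/(m + 3)
(2) = (4*k^2 + 2*k)/(4*k^2 - 39*k + 56)
(3) = (p - 2)/(p + 3)
(4) = (b + 1)/(b + 2)
(5) = (3*t^2 + 13*t - 56)/(3*t^2 - 7*t + 2)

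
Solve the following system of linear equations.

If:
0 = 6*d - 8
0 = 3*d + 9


Then:
No Solution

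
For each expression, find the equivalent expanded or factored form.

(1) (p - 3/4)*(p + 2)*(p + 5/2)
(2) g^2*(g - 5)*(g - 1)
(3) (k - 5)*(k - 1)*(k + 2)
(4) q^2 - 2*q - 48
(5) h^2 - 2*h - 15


(1) = p^3 + 15*p^2/4 + 13*p/8 - 15/4
(2) = g^4 - 6*g^3 + 5*g^2
(3) = k^3 - 4*k^2 - 7*k + 10
(4) = (q - 8)*(q + 6)
(5) = (h - 5)*(h + 3)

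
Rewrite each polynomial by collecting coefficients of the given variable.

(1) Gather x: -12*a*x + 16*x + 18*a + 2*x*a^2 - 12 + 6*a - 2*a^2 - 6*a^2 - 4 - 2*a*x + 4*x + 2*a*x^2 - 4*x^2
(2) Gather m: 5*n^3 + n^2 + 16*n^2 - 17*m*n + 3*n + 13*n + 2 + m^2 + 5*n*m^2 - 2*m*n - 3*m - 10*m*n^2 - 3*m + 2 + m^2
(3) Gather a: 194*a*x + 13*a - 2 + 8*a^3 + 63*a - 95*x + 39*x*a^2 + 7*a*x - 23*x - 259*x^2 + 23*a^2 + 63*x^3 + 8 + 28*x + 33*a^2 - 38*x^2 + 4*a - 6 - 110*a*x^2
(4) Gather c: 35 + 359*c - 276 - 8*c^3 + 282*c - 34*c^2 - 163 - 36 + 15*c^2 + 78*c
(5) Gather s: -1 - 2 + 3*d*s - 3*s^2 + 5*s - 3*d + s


(1) = -8*a^2 + 24*a + x^2*(2*a - 4) + x*(2*a^2 - 14*a + 20) - 16
(2) = m^2*(5*n + 2) + m*(-10*n^2 - 19*n - 6) + 5*n^3 + 17*n^2 + 16*n + 4
(3) = 8*a^3 + a^2*(39*x + 56) + a*(-110*x^2 + 201*x + 80) + 63*x^3 - 297*x^2 - 90*x
(4) = -8*c^3 - 19*c^2 + 719*c - 440
(5) = -3*d - 3*s^2 + s*(3*d + 6) - 3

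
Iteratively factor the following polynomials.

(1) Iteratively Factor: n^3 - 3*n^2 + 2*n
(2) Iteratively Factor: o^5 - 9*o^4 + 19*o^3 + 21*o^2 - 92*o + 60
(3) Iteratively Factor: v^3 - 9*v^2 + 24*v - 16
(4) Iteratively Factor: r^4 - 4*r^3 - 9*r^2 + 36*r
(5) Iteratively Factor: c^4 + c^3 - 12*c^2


(1) = (n - 1)*(n^2 - 2*n) = (n - 2)*(n - 1)*(n)
(2) = (o + 2)*(o^4 - 11*o^3 + 41*o^2 - 61*o + 30) = (o - 5)*(o + 2)*(o^3 - 6*o^2 + 11*o - 6) = (o - 5)*(o - 2)*(o + 2)*(o^2 - 4*o + 3) = (o - 5)*(o - 2)*(o - 1)*(o + 2)*(o - 3)
(3) = (v - 4)*(v^2 - 5*v + 4) = (v - 4)*(v - 1)*(v - 4)
(4) = (r + 3)*(r^3 - 7*r^2 + 12*r) = r*(r + 3)*(r^2 - 7*r + 12) = r*(r - 3)*(r + 3)*(r - 4)
(5) = (c + 4)*(c^3 - 3*c^2) = c*(c + 4)*(c^2 - 3*c) = c^2*(c + 4)*(c - 3)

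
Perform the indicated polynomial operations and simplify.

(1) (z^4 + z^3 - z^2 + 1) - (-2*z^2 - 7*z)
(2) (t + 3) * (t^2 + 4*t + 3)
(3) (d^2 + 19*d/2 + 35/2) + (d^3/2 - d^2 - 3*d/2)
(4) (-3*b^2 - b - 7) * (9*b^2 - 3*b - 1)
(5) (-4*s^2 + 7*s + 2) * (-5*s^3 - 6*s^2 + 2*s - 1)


(1) = z^4 + z^3 + z^2 + 7*z + 1
(2) = t^3 + 7*t^2 + 15*t + 9
(3) = d^3/2 + 8*d + 35/2
(4) = -27*b^4 - 57*b^2 + 22*b + 7
(5) = 20*s^5 - 11*s^4 - 60*s^3 + 6*s^2 - 3*s - 2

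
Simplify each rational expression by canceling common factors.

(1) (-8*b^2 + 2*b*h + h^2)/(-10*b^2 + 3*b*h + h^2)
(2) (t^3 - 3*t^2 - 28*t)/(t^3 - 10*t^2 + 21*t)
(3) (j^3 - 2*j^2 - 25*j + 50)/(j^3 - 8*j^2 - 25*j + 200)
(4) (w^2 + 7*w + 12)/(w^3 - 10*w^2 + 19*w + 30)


(1) = (4*b + h)/(5*b + h)
(2) = (t + 4)/(t - 3)
(3) = (j - 2)/(j - 8)
(4) = (w^2 + 7*w + 12)/(w^3 - 10*w^2 + 19*w + 30)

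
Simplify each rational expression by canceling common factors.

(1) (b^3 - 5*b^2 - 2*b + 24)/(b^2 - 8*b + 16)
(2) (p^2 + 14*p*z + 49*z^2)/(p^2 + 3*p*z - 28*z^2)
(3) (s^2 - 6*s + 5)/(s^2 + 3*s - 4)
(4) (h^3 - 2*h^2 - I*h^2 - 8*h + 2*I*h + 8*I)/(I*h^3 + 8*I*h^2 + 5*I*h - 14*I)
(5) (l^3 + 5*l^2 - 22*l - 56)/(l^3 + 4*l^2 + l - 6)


(1) = (b^2 - b - 6)/(b - 4)
(2) = (-p - 7*z)/(-p + 4*z)
(3) = (s - 5)/(s + 4)
(4) = (-I*h^2 + h*(-1 + 4*I) + 4)/(h^2 + 6*h - 7)
(5) = (l^2 + 3*l - 28)/(l^2 + 2*l - 3)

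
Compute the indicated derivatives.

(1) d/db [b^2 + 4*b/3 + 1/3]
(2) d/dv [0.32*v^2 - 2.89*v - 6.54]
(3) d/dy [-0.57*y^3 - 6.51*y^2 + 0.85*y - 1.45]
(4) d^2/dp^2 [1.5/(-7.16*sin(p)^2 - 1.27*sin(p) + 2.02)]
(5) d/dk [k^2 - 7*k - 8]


(1) = 2*b + 4/3
(2) = 0.64*v - 2.89
(3) = -1.71*y^2 - 13.02*y + 0.85
(4) = (307.5936*sin(p)^4 + 40.9194*sin(p)^3 - 372.19185*sin(p)^2 - 77.9907*sin(p) - 48.2283)/(7.16*sin(p)^2 + 1.27*sin(p) - 2.02)^3
(5) = 2*k - 7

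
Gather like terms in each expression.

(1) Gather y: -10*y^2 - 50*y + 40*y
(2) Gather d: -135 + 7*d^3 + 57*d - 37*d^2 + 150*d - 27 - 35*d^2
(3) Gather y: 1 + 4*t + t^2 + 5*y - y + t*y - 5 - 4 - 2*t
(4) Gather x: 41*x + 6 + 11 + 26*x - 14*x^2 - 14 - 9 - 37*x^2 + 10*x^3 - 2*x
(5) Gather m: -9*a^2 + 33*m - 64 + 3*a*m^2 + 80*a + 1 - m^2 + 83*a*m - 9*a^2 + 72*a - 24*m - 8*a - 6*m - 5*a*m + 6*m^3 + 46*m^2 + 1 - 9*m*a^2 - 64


(1) = -10*y^2 - 10*y
(2) = 7*d^3 - 72*d^2 + 207*d - 162
(3) = t^2 + 2*t + y*(t + 4) - 8
(4) = 10*x^3 - 51*x^2 + 65*x - 6
(5) = -18*a^2 + 144*a + 6*m^3 + m^2*(3*a + 45) + m*(-9*a^2 + 78*a + 3) - 126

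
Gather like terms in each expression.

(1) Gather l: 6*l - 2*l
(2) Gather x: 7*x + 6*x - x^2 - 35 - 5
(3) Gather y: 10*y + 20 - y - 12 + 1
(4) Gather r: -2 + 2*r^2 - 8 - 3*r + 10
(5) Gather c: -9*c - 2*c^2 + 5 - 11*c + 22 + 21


(1) = 4*l
(2) = -x^2 + 13*x - 40
(3) = 9*y + 9
(4) = 2*r^2 - 3*r
(5) = -2*c^2 - 20*c + 48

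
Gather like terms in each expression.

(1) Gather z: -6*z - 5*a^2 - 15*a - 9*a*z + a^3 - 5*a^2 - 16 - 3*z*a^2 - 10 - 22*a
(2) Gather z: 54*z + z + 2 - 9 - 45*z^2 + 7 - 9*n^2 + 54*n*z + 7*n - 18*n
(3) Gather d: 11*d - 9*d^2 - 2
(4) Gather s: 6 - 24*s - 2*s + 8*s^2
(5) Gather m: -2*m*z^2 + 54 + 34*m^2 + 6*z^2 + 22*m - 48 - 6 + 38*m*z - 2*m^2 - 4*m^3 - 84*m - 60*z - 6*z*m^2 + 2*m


(1) = a^3 - 10*a^2 - 37*a + z*(-3*a^2 - 9*a - 6) - 26
(2) = -9*n^2 - 11*n - 45*z^2 + z*(54*n + 55)
(3) = -9*d^2 + 11*d - 2
(4) = 8*s^2 - 26*s + 6
(5) = -4*m^3 + m^2*(32 - 6*z) + m*(-2*z^2 + 38*z - 60) + 6*z^2 - 60*z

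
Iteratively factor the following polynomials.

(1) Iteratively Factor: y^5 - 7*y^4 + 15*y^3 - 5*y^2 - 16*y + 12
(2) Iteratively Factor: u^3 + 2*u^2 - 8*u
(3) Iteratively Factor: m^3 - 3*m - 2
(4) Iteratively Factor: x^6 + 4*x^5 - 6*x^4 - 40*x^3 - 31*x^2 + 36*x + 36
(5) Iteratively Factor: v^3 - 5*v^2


(1) = (y + 1)*(y^4 - 8*y^3 + 23*y^2 - 28*y + 12) = (y - 1)*(y + 1)*(y^3 - 7*y^2 + 16*y - 12) = (y - 3)*(y - 1)*(y + 1)*(y^2 - 4*y + 4) = (y - 3)*(y - 2)*(y - 1)*(y + 1)*(y - 2)
(2) = (u)*(u^2 + 2*u - 8) = u*(u - 2)*(u + 4)
(3) = (m + 1)*(m^2 - m - 2) = (m + 1)^2*(m - 2)
(4) = (x - 1)*(x^5 + 5*x^4 - x^3 - 41*x^2 - 72*x - 36) = (x - 3)*(x - 1)*(x^4 + 8*x^3 + 23*x^2 + 28*x + 12) = (x - 3)*(x - 1)*(x + 3)*(x^3 + 5*x^2 + 8*x + 4) = (x - 3)*(x - 1)*(x + 1)*(x + 3)*(x^2 + 4*x + 4) = (x - 3)*(x - 1)*(x + 1)*(x + 2)*(x + 3)*(x + 2)
(5) = (v)*(v^2 - 5*v) = v*(v - 5)*(v)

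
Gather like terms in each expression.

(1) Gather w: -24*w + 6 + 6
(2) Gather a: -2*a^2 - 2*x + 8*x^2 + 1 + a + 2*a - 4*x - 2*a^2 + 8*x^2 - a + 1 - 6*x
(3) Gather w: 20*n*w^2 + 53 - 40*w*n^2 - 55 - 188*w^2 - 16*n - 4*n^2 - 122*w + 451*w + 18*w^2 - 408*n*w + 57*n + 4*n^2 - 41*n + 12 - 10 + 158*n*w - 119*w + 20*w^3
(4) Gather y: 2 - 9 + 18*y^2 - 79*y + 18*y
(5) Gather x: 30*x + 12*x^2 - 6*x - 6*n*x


(1) = 12 - 24*w
(2) = -4*a^2 + 2*a + 16*x^2 - 12*x + 2
(3) = 20*w^3 + w^2*(20*n - 170) + w*(-40*n^2 - 250*n + 210)
(4) = 18*y^2 - 61*y - 7
(5) = 12*x^2 + x*(24 - 6*n)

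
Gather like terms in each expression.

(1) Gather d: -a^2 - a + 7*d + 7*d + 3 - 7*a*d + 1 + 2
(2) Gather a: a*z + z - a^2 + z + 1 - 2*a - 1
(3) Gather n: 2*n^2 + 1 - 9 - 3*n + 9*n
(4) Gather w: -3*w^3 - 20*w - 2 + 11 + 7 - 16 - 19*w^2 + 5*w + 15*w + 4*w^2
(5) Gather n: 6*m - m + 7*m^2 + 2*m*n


(1) = -a^2 - a + d*(14 - 7*a) + 6
(2) = -a^2 + a*(z - 2) + 2*z
(3) = 2*n^2 + 6*n - 8
(4) = -3*w^3 - 15*w^2
(5) = 7*m^2 + 2*m*n + 5*m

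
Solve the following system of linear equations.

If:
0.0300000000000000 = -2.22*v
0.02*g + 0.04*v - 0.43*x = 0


Then:
g = 21.5*x + 0.027027027027027
v = -0.01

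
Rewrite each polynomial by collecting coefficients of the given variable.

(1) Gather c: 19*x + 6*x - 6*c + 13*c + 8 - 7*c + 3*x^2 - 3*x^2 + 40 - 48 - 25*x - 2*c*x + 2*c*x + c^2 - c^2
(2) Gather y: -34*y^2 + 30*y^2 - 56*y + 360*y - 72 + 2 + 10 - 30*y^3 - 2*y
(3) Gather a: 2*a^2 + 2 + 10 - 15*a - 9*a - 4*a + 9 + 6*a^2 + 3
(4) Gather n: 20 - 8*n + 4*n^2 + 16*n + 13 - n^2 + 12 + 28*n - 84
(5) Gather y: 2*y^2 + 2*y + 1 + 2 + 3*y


(1) = 0
(2) = -30*y^3 - 4*y^2 + 302*y - 60
(3) = 8*a^2 - 28*a + 24
(4) = 3*n^2 + 36*n - 39
(5) = 2*y^2 + 5*y + 3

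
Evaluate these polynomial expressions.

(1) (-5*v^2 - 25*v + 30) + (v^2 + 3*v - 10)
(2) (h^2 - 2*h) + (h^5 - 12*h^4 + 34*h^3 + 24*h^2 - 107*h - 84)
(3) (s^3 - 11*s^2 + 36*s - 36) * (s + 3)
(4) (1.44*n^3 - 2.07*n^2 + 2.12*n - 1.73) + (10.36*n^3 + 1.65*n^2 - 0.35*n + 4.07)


(1) = -4*v^2 - 22*v + 20
(2) = h^5 - 12*h^4 + 34*h^3 + 25*h^2 - 109*h - 84
(3) = s^4 - 8*s^3 + 3*s^2 + 72*s - 108
(4) = 11.8*n^3 - 0.42*n^2 + 1.77*n + 2.34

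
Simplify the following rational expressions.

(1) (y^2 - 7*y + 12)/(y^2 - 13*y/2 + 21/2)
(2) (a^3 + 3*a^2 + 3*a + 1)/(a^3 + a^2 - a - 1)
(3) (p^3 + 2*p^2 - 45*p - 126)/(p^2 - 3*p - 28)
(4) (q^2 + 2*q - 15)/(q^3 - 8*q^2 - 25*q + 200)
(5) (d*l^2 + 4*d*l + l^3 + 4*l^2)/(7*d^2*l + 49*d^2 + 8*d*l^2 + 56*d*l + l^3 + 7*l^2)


(1) = (2*y - 8)/(2*y - 7)
(2) = (a + 1)/(a - 1)
(3) = (p^2 + 9*p + 18)/(p + 4)
(4) = (q - 3)/(q^2 - 13*q + 40)
(5) = (l^2 + 4*l)/(7*d*l + 49*d + l^2 + 7*l)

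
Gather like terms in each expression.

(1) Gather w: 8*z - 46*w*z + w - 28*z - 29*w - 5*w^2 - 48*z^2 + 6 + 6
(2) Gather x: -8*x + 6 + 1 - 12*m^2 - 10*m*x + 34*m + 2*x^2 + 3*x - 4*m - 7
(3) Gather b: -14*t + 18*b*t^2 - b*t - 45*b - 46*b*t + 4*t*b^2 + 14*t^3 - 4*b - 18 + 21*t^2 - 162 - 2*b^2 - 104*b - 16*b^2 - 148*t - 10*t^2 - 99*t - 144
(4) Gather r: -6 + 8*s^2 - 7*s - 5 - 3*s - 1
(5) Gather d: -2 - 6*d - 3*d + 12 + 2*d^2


(1) = -5*w^2 + w*(-46*z - 28) - 48*z^2 - 20*z + 12
(2) = -12*m^2 + 30*m + 2*x^2 + x*(-10*m - 5)
(3) = b^2*(4*t - 18) + b*(18*t^2 - 47*t - 153) + 14*t^3 + 11*t^2 - 261*t - 324
(4) = 8*s^2 - 10*s - 12
(5) = 2*d^2 - 9*d + 10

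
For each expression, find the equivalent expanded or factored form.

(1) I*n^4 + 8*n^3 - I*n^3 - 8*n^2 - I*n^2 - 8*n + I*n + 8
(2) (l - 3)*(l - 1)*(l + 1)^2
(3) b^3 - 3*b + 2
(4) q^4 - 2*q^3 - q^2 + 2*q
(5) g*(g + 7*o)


(1) = (n - 1)^2*(n - 8*I)*(I*n + I)
(2) = l^4 - 2*l^3 - 4*l^2 + 2*l + 3
(3) = (b - 1)^2*(b + 2)
(4) = q*(q - 2)*(q - 1)*(q + 1)
(5) = g^2 + 7*g*o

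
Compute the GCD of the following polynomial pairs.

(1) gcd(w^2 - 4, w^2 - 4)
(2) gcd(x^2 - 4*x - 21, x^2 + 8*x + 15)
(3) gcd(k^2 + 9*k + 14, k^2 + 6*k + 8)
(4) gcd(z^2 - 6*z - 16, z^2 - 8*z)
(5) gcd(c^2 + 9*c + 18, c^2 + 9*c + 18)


(1) = gcd((w - 2)*(w + 2), (w - 2)*(w + 2)) = w^2 - 4
(2) = gcd((x - 7)*(x + 3), (x + 3)*(x + 5)) = x + 3
(3) = gcd((k + 2)*(k + 7), (k + 2)*(k + 4)) = k + 2
(4) = gcd((z - 8)*(z + 2), z*(z - 8)) = z - 8
(5) = gcd((c + 3)*(c + 6), (c + 3)*(c + 6)) = c^2 + 9*c + 18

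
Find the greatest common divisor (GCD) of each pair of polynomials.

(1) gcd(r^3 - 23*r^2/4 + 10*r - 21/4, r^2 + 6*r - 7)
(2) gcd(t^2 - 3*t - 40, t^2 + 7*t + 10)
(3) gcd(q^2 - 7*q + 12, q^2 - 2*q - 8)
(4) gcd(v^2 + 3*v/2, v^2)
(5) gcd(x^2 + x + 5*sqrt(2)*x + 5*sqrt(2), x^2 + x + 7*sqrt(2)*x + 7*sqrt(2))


(1) = r - 1
(2) = t + 5
(3) = q - 4
(4) = gcd(v*(v + 3/2), v^2) = v
(5) = x + 1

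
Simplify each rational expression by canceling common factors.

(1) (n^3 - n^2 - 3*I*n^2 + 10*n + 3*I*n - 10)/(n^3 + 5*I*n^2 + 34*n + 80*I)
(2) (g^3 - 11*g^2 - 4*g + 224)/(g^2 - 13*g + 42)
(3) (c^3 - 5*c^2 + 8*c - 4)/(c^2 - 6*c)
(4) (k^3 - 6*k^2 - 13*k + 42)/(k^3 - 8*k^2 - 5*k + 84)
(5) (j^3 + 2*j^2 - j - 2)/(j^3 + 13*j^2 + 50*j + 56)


(1) = (n - 1)/(n + 8*I)
(2) = (g^2 - 4*g - 32)/(g - 6)
(3) = (c^3 - 5*c^2 + 8*c - 4)/(c^2 - 6*c)
(4) = (k - 2)/(k - 4)
(5) = (j^2 - 1)/(j^2 + 11*j + 28)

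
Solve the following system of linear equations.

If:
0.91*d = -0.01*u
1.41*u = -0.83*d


Then:
d = 0.00
u = 0.00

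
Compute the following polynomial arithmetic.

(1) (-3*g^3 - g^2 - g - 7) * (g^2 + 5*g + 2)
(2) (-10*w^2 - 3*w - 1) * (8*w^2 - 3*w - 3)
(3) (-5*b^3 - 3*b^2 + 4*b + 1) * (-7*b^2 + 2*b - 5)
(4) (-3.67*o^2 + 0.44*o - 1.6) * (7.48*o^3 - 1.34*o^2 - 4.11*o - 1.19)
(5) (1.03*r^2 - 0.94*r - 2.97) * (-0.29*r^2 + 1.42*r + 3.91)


(1) = -3*g^5 - 16*g^4 - 12*g^3 - 14*g^2 - 37*g - 14
(2) = -80*w^4 + 6*w^3 + 31*w^2 + 12*w + 3
(3) = 35*b^5 + 11*b^4 - 9*b^3 + 16*b^2 - 18*b - 5
(4) = -27.4516*o^5 + 8.209*o^4 + 2.5261*o^3 + 4.7029*o^2 + 6.0524*o + 1.904
(5) = -0.2987*r^4 + 1.7352*r^3 + 3.5538*r^2 - 7.8928*r - 11.6127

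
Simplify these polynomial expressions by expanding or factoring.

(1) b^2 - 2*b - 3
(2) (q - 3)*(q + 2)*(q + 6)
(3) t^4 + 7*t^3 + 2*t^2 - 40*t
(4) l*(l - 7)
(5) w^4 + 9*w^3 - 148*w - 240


(1) = (b - 3)*(b + 1)
(2) = q^3 + 5*q^2 - 12*q - 36
(3) = t*(t - 2)*(t + 4)*(t + 5)
(4) = l^2 - 7*l
(5) = (w - 4)*(w + 2)*(w + 5)*(w + 6)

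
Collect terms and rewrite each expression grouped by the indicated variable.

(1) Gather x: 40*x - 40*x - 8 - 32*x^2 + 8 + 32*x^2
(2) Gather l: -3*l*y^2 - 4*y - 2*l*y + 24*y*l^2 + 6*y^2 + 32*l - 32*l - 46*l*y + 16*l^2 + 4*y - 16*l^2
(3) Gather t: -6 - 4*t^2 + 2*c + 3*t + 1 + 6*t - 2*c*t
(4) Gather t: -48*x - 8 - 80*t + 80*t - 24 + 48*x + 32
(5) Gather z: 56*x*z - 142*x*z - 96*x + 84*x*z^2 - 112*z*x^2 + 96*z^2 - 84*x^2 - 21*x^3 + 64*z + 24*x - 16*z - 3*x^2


(1) = 0
(2) = 24*l^2*y + l*(-3*y^2 - 48*y) + 6*y^2
(3) = 2*c - 4*t^2 + t*(9 - 2*c) - 5
(4) = 0
(5) = -21*x^3 - 87*x^2 - 72*x + z^2*(84*x + 96) + z*(-112*x^2 - 86*x + 48)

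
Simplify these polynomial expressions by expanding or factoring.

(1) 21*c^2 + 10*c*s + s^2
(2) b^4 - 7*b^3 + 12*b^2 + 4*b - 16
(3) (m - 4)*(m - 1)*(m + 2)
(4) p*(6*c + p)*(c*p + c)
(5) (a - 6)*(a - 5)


(1) = (3*c + s)*(7*c + s)
(2) = (b - 4)*(b - 2)^2*(b + 1)
(3) = m^3 - 3*m^2 - 6*m + 8
(4) = 6*c^2*p^2 + 6*c^2*p + c*p^3 + c*p^2
(5) = a^2 - 11*a + 30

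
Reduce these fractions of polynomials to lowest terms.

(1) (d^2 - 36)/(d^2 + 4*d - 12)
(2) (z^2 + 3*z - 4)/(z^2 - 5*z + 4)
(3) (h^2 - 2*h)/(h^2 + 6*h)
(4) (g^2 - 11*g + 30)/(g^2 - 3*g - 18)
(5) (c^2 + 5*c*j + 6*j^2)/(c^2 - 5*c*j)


(1) = (d - 6)/(d - 2)
(2) = (z + 4)/(z - 4)
(3) = (h - 2)/(h + 6)
(4) = (g - 5)/(g + 3)
(5) = (c^2 + 5*c*j + 6*j^2)/(c^2 - 5*c*j)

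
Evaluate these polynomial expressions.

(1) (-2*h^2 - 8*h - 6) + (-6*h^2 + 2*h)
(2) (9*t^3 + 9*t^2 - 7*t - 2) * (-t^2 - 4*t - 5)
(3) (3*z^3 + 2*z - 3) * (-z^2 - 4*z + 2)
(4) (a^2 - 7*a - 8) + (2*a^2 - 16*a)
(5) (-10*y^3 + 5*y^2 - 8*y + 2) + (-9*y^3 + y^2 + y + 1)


(1) = -8*h^2 - 6*h - 6
(2) = -9*t^5 - 45*t^4 - 74*t^3 - 15*t^2 + 43*t + 10
(3) = -3*z^5 - 12*z^4 + 4*z^3 - 5*z^2 + 16*z - 6
(4) = 3*a^2 - 23*a - 8
(5) = -19*y^3 + 6*y^2 - 7*y + 3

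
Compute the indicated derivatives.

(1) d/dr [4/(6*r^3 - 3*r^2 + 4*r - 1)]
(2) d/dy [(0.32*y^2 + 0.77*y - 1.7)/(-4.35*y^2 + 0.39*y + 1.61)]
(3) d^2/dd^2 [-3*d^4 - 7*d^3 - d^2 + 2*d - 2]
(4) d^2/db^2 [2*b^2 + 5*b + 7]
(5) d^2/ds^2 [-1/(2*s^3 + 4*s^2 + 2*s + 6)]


(1) = 8*(-9*r^2 + 3*r - 2)/(6*r^3 - 3*r^2 + 4*r - 1)^2
(2) = (3.4743*y^2 - 13.7596*y + 1.9027)/(18.9225*y^4 - 3.393*y^3 - 13.8549*y^2 + 1.2558*y + 2.5921)
(3) = -36*d^2 - 42*d - 2
(4) = 4
(5) = ((3*s + 2)*(s^3 + 2*s^2 + s + 3) - (3*s^2 + 4*s + 1)^2)/(s^3 + 2*s^2 + s + 3)^3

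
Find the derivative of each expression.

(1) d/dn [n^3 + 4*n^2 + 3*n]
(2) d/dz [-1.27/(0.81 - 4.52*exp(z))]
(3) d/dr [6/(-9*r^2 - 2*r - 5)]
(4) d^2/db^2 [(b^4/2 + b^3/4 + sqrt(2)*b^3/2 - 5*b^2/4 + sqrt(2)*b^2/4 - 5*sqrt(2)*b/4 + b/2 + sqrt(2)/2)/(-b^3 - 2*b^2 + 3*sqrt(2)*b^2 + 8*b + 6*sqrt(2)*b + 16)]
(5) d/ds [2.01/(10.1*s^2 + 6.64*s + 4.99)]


(1) = 3*n^2 + 8*n + 3
(2) = -5.7404*exp(z)/(4.52*exp(z) - 0.81)^2
(3) = 12*(9*r + 1)/(9*r^2 + 2*r + 5)^2
(4) = (-65*b^3 + 12*sqrt(2)*b^3 - 195*sqrt(2)*b^2 + 72*b^2 - 390*b + 72*sqrt(2)*b - 130*sqrt(2) + 48)/(2*(b^6 - 9*sqrt(2)*b^5 + 30*b^4 + 90*sqrt(2)*b^3 - 240*b^2 - 576*sqrt(2)*b - 512))
(5) = (-40.602*s - 13.3464)/(10.1*s^2 + 6.64*s + 4.99)^2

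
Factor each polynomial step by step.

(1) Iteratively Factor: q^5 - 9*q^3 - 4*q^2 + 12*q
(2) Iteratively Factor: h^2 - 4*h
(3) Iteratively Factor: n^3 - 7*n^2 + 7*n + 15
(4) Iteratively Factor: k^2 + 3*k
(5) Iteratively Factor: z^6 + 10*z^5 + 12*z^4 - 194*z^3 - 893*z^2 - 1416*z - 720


(1) = (q)*(q^4 - 9*q^2 - 4*q + 12) = q*(q + 2)*(q^3 - 2*q^2 - 5*q + 6) = q*(q + 2)^2*(q^2 - 4*q + 3) = q*(q - 3)*(q + 2)^2*(q - 1)
(2) = (h - 4)*(h)
(3) = (n + 1)*(n^2 - 8*n + 15) = (n - 5)*(n + 1)*(n - 3)
(4) = (k)*(k + 3)
(5) = (z - 5)*(z^5 + 15*z^4 + 87*z^3 + 241*z^2 + 312*z + 144) = (z - 5)*(z + 1)*(z^4 + 14*z^3 + 73*z^2 + 168*z + 144) = (z - 5)*(z + 1)*(z + 3)*(z^3 + 11*z^2 + 40*z + 48) = (z - 5)*(z + 1)*(z + 3)*(z + 4)*(z^2 + 7*z + 12) = (z - 5)*(z + 1)*(z + 3)^2*(z + 4)*(z + 4)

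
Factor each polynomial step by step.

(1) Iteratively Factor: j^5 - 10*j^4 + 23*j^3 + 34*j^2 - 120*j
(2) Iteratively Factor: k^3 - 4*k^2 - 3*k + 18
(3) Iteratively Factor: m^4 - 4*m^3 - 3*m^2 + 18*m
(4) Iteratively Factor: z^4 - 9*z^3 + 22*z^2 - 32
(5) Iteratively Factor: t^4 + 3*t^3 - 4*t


(1) = (j - 4)*(j^4 - 6*j^3 - j^2 + 30*j) = (j - 4)*(j + 2)*(j^3 - 8*j^2 + 15*j) = (j - 5)*(j - 4)*(j + 2)*(j^2 - 3*j) = j*(j - 5)*(j - 4)*(j + 2)*(j - 3)
(2) = (k + 2)*(k^2 - 6*k + 9) = (k - 3)*(k + 2)*(k - 3)
(3) = (m)*(m^3 - 4*m^2 - 3*m + 18) = m*(m - 3)*(m^2 - m - 6) = m*(m - 3)^2*(m + 2)
(4) = (z - 2)*(z^3 - 7*z^2 + 8*z + 16) = (z - 4)*(z - 2)*(z^2 - 3*z - 4) = (z - 4)*(z - 2)*(z + 1)*(z - 4)
(5) = (t + 2)*(t^3 + t^2 - 2*t) = t*(t + 2)*(t^2 + t - 2) = t*(t - 1)*(t + 2)*(t + 2)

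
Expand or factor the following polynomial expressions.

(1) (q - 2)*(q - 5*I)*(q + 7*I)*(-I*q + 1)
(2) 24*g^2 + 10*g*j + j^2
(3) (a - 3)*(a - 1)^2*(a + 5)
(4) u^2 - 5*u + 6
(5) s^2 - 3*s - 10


(1) = -I*q^4 + 3*q^3 + 2*I*q^3 - 6*q^2 - 33*I*q^2 + 35*q + 66*I*q - 70
(2) = (4*g + j)*(6*g + j)
(3) = a^4 - 18*a^2 + 32*a - 15
(4) = (u - 3)*(u - 2)
(5) = (s - 5)*(s + 2)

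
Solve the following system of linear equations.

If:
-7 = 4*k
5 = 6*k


Then:
No Solution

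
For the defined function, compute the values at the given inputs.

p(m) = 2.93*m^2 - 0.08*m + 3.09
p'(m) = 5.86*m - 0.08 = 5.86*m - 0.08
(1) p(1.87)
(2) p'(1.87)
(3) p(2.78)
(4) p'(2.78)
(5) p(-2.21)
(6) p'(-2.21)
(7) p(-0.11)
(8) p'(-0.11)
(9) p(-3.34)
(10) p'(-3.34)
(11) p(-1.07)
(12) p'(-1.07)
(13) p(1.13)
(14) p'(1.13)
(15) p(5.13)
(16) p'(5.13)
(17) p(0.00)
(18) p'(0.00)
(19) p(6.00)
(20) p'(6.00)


(1) = 13.19
(2) = 10.88
(3) = 25.51
(4) = 16.21
(5) = 17.58
(6) = -13.03
(7) = 3.13
(8) = -0.72
(9) = 36.04
(10) = -19.65
(11) = 6.53
(12) = -6.35
(13) = 6.74
(14) = 6.54
(15) = 79.79
(16) = 29.98
(17) = 3.09
(18) = -0.08
(19) = 108.09
(20) = 35.08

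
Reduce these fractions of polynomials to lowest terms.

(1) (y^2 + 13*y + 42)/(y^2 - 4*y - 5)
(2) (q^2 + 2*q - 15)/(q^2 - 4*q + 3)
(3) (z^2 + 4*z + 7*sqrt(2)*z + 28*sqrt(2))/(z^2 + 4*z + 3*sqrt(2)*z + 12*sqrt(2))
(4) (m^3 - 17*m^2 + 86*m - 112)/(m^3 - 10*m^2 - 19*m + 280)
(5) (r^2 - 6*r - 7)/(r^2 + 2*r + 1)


(1) = (y^2 + 13*y + 42)/(y^2 - 4*y - 5)
(2) = (q + 5)/(q - 1)
(3) = (z + 7*sqrt(2))/(z + 3*sqrt(2))
(4) = (m - 2)/(m + 5)
(5) = (r - 7)/(r + 1)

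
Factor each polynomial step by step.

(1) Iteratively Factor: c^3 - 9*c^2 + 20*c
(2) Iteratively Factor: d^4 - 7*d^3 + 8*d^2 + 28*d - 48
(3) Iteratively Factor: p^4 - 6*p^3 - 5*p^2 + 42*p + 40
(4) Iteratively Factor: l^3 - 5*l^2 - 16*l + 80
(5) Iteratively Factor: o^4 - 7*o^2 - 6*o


(1) = (c - 4)*(c^2 - 5*c) = c*(c - 4)*(c - 5)
(2) = (d - 2)*(d^3 - 5*d^2 - 2*d + 24) = (d - 4)*(d - 2)*(d^2 - d - 6) = (d - 4)*(d - 2)*(d + 2)*(d - 3)
(3) = (p + 2)*(p^3 - 8*p^2 + 11*p + 20) = (p + 1)*(p + 2)*(p^2 - 9*p + 20) = (p - 4)*(p + 1)*(p + 2)*(p - 5)
(4) = (l + 4)*(l^2 - 9*l + 20) = (l - 4)*(l + 4)*(l - 5)
(5) = (o)*(o^3 - 7*o - 6) = o*(o - 3)*(o^2 + 3*o + 2) = o*(o - 3)*(o + 1)*(o + 2)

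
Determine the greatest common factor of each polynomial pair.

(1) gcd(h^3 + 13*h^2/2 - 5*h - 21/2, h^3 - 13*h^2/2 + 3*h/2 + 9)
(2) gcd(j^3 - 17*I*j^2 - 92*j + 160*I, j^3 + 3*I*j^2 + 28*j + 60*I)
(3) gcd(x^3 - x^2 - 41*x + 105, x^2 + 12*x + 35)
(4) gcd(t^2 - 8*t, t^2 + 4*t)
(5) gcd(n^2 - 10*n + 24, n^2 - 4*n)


(1) = gcd((h - 3/2)*(h + 1)*(h + 7), (h - 6)*(h - 3/2)*(h + 1)) = h^2 - h/2 - 3/2
(2) = j - 5*I
(3) = gcd((x - 5)*(x - 3)*(x + 7), (x + 5)*(x + 7)) = x + 7
(4) = t
(5) = n - 4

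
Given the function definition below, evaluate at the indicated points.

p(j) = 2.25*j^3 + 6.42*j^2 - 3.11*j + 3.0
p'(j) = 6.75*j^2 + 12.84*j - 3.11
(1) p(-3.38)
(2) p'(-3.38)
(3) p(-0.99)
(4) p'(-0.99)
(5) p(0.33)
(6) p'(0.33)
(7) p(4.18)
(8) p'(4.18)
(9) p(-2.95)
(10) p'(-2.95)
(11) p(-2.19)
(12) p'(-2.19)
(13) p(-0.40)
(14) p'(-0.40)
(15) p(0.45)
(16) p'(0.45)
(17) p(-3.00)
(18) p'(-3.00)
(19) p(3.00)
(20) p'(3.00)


(1) = -0.03
(2) = 30.61
(3) = 10.19
(4) = -9.21
(5) = 2.75
(6) = 1.86
(7) = 266.50
(8) = 168.50
(9) = 10.28
(10) = 17.75
(11) = 16.97
(12) = 1.14
(13) = 5.13
(14) = -7.17
(15) = 3.11
(16) = 4.03
(17) = 9.36
(18) = 19.12
(19) = 112.20
(20) = 96.16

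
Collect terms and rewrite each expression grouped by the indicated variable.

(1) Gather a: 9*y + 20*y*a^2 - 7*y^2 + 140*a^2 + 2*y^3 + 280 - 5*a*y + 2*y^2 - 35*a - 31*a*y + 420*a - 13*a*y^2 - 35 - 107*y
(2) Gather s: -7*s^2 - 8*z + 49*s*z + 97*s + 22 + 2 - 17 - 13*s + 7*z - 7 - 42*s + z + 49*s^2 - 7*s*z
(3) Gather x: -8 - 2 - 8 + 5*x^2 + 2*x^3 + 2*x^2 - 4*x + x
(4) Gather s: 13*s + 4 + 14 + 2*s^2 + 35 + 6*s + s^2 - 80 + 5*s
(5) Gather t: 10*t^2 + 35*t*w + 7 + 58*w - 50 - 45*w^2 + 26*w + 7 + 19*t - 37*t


(1) = a^2*(20*y + 140) + a*(-13*y^2 - 36*y + 385) + 2*y^3 - 5*y^2 - 98*y + 245
(2) = 42*s^2 + s*(42*z + 42)
(3) = 2*x^3 + 7*x^2 - 3*x - 18
(4) = 3*s^2 + 24*s - 27
(5) = 10*t^2 + t*(35*w - 18) - 45*w^2 + 84*w - 36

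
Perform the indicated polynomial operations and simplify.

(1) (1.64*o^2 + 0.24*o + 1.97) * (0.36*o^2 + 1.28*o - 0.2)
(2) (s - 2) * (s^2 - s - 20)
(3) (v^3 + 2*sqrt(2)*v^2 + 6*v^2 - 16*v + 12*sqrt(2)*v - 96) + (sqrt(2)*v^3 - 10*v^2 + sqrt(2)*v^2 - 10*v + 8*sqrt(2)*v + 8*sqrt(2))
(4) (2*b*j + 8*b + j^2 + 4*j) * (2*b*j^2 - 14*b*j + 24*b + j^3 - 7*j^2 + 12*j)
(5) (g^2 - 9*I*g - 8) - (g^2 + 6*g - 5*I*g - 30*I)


(1) = 0.5904*o^4 + 2.1856*o^3 + 0.6884*o^2 + 2.4736*o - 0.394
(2) = s^3 - 3*s^2 - 18*s + 40
(3) = v^3 + sqrt(2)*v^3 - 4*v^2 + 3*sqrt(2)*v^2 - 26*v + 20*sqrt(2)*v - 96 + 8*sqrt(2)
(4) = 4*b^2*j^3 - 12*b^2*j^2 - 64*b^2*j + 192*b^2 + 4*b*j^4 - 12*b*j^3 - 64*b*j^2 + 192*b*j + j^5 - 3*j^4 - 16*j^3 + 48*j^2
(5) = -6*g - 4*I*g - 8 + 30*I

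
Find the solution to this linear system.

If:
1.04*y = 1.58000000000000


Then:
y = 1.52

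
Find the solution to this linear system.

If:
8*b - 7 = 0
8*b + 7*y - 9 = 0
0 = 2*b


Then:
No Solution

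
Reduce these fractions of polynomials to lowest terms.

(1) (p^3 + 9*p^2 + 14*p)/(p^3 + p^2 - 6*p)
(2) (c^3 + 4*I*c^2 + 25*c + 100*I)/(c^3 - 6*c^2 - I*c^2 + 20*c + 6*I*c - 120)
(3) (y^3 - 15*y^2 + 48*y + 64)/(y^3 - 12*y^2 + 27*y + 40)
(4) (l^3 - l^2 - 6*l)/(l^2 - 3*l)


(1) = (p^2 + 9*p + 14)/(p^2 + p - 6)
(2) = (c + 5*I)/(c - 6)
(3) = (y - 8)/(y - 5)
(4) = l + 2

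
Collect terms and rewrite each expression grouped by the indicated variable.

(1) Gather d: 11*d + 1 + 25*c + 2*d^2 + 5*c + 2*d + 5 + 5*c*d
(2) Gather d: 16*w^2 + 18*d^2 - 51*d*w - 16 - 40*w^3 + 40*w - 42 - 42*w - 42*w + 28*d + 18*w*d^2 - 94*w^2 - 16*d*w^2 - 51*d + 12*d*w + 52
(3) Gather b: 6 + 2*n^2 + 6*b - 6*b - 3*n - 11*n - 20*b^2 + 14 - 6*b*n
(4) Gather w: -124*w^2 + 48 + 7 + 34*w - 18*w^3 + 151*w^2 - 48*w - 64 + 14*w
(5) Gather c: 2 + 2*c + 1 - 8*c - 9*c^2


(1) = 30*c + 2*d^2 + d*(5*c + 13) + 6
(2) = d^2*(18*w + 18) + d*(-16*w^2 - 39*w - 23) - 40*w^3 - 78*w^2 - 44*w - 6
(3) = -20*b^2 - 6*b*n + 2*n^2 - 14*n + 20
(4) = -18*w^3 + 27*w^2 - 9
(5) = -9*c^2 - 6*c + 3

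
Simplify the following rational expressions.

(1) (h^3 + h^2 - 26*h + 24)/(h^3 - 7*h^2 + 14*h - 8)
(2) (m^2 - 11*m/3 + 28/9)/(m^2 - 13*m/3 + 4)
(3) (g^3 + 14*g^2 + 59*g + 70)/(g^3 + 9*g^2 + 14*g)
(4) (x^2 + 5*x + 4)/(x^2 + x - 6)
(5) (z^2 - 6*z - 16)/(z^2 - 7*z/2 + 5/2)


(1) = (h + 6)/(h - 2)
(2) = (3*m - 7)/(3*m - 9)
(3) = (g + 5)/g
(4) = (x^2 + 5*x + 4)/(x^2 + x - 6)
(5) = (2*z^2 - 12*z - 32)/(2*z^2 - 7*z + 5)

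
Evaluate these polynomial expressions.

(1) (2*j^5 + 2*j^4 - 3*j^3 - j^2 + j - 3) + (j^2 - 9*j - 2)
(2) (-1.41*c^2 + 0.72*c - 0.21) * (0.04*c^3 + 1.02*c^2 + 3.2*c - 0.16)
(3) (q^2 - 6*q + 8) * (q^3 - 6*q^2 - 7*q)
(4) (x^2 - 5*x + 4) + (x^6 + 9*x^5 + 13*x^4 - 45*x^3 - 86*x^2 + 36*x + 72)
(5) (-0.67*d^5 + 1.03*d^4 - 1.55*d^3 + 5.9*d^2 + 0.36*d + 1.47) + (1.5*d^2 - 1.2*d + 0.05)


(1) = 2*j^5 + 2*j^4 - 3*j^3 - 8*j - 5
(2) = -0.0564*c^5 - 1.4094*c^4 - 3.786*c^3 + 2.3154*c^2 - 0.7872*c + 0.0336
(3) = q^5 - 12*q^4 + 37*q^3 - 6*q^2 - 56*q
(4) = x^6 + 9*x^5 + 13*x^4 - 45*x^3 - 85*x^2 + 31*x + 76
(5) = -0.67*d^5 + 1.03*d^4 - 1.55*d^3 + 7.4*d^2 - 0.84*d + 1.52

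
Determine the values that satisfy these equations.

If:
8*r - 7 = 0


Then:
r = 7/8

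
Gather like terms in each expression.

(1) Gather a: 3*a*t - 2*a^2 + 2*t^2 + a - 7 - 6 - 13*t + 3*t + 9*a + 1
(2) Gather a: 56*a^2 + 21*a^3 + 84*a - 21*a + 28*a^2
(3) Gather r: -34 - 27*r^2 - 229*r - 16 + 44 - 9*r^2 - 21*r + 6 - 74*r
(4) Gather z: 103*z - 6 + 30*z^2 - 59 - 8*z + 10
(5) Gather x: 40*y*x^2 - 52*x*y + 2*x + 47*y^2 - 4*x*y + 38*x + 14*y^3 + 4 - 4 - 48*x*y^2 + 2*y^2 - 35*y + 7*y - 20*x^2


(1) = -2*a^2 + a*(3*t + 10) + 2*t^2 - 10*t - 12
(2) = 21*a^3 + 84*a^2 + 63*a
(3) = -36*r^2 - 324*r
(4) = 30*z^2 + 95*z - 55
(5) = x^2*(40*y - 20) + x*(-48*y^2 - 56*y + 40) + 14*y^3 + 49*y^2 - 28*y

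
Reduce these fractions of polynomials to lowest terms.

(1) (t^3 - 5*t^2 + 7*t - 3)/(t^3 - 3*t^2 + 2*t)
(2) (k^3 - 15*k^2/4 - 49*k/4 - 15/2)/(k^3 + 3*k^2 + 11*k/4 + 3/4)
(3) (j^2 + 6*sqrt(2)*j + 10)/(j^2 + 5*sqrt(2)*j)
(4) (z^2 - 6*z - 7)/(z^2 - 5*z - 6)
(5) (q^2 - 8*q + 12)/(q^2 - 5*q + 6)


(1) = (t^2 - 4*t + 3)/(t^2 - 2*t)
(2) = (4*k^2 - 19*k - 30)/(4*k^2 + 8*k + 3)
(3) = (j + sqrt(2))/j
(4) = (z - 7)/(z - 6)
(5) = (q - 6)/(q - 3)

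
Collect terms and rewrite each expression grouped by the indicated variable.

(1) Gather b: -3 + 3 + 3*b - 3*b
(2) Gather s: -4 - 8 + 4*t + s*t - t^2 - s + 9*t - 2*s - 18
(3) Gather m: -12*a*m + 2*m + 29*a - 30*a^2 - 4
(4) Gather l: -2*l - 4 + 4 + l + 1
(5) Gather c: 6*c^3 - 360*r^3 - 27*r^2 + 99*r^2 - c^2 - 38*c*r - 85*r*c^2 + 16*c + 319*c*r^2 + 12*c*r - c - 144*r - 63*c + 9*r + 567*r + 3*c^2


(1) = 0
(2) = s*(t - 3) - t^2 + 13*t - 30
(3) = -30*a^2 + 29*a + m*(2 - 12*a) - 4
(4) = 1 - l
(5) = 6*c^3 + c^2*(2 - 85*r) + c*(319*r^2 - 26*r - 48) - 360*r^3 + 72*r^2 + 432*r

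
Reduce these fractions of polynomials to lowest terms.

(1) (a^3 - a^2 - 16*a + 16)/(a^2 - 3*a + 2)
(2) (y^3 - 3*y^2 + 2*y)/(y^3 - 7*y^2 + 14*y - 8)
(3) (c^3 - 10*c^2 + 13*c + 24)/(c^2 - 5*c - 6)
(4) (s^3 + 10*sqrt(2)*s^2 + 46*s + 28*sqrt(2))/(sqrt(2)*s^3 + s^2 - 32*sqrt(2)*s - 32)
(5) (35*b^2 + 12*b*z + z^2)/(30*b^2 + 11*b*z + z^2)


(1) = (a^2 - 16)/(a - 2)
(2) = y/(y - 4)
(3) = (c^2 - 11*c + 24)/(c - 6)
(4) = (s^3 + 10*sqrt(2)*s^2 + 46*s + 28*sqrt(2))/(sqrt(2)*s^3 + s^2 - 32*sqrt(2)*s - 32)
(5) = (7*b + z)/(6*b + z)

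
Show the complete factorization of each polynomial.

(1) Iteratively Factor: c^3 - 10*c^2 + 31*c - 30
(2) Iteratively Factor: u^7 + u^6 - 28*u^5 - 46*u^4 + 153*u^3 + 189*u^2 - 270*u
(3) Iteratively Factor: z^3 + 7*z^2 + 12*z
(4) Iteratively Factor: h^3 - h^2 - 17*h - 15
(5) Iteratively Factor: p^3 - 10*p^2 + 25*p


(1) = (c - 2)*(c^2 - 8*c + 15) = (c - 5)*(c - 2)*(c - 3)
(2) = (u + 3)*(u^6 - 2*u^5 - 22*u^4 + 20*u^3 + 93*u^2 - 90*u) = (u - 5)*(u + 3)*(u^5 + 3*u^4 - 7*u^3 - 15*u^2 + 18*u) = (u - 5)*(u - 2)*(u + 3)*(u^4 + 5*u^3 + 3*u^2 - 9*u) = (u - 5)*(u - 2)*(u + 3)^2*(u^3 + 2*u^2 - 3*u) = (u - 5)*(u - 2)*(u + 3)^3*(u^2 - u) = u*(u - 5)*(u - 2)*(u + 3)^3*(u - 1)
(3) = (z)*(z^2 + 7*z + 12) = z*(z + 4)*(z + 3)
(4) = (h - 5)*(h^2 + 4*h + 3) = (h - 5)*(h + 1)*(h + 3)
(5) = (p)*(p^2 - 10*p + 25) = p*(p - 5)*(p - 5)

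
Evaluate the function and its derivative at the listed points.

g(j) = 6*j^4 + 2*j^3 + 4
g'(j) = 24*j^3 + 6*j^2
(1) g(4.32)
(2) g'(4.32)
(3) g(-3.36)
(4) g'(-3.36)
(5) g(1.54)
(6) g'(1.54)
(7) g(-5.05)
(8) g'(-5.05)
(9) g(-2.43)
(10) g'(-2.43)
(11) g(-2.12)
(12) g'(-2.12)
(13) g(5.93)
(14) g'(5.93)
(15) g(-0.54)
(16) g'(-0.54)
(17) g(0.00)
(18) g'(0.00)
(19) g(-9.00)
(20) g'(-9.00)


(1) = 2254.95
(2) = 2046.89
(3) = 692.86
(4) = -842.66
(5) = 45.05
(6) = 101.88
(7) = 3648.69
(8) = -2937.89
(9) = 184.51
(10) = -308.94
(11) = 106.14
(12) = -201.71
(13) = 7840.48
(14) = 5215.66
(15) = 4.20
(16) = -2.03
(17) = 4.00
(18) = 0.00
(19) = 37912.00
(20) = -17010.00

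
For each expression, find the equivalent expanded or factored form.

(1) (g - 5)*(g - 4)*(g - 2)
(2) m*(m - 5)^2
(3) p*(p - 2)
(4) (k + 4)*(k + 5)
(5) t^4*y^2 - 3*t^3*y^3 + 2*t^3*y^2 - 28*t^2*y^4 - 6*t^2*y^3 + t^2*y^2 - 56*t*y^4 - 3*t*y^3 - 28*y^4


(1) = g^3 - 11*g^2 + 38*g - 40
(2) = m^3 - 10*m^2 + 25*m
(3) = p^2 - 2*p
(4) = k^2 + 9*k + 20
(5) = (t - 7*y)*(t + 4*y)*(t*y + y)^2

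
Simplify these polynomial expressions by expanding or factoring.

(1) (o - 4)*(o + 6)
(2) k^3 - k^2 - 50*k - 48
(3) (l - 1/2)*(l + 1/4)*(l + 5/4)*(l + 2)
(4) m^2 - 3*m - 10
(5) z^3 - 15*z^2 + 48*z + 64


(1) = o^2 + 2*o - 24
(2) = (k - 8)*(k + 1)*(k + 6)
(3) = l^4 + 3*l^3 + 25*l^2/16 - 33*l/32 - 5/16
(4) = (m - 5)*(m + 2)
(5) = (z - 8)^2*(z + 1)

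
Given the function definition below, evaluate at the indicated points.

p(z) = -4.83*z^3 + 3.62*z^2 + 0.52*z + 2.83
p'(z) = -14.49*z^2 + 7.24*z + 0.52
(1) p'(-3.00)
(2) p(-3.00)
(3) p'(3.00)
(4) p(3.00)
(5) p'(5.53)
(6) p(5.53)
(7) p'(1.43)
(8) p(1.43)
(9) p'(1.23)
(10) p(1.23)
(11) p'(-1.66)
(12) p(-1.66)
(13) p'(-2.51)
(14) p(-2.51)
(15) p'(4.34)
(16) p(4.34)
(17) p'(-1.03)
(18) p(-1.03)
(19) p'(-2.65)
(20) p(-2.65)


(1) = -151.61
(2) = 164.26
(3) = -108.17
(4) = -93.44
(5) = -402.56
(6) = -700.40
(7) = -18.76
(8) = -3.15
(9) = -12.50
(10) = -0.04
(11) = -51.43
(12) = 34.04
(13) = -108.94
(14) = 100.71
(15) = -240.99
(16) = -321.56
(17) = -22.31
(18) = 11.41
(19) = -120.42
(20) = 116.76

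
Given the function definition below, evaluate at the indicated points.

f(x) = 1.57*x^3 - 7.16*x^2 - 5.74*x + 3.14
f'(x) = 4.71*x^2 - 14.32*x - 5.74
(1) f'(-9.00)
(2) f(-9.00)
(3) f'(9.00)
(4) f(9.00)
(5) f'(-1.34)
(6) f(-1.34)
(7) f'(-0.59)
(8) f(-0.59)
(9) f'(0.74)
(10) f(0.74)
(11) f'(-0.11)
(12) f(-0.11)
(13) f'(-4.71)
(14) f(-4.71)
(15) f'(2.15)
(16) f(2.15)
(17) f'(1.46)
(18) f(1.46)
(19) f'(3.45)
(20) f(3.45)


(1) = 504.65
(2) = -1669.69
(3) = 246.89
(4) = 516.05
(5) = 21.91
(6) = -5.80
(7) = 4.35
(8) = 3.71
(9) = -13.76
(10) = -4.39
(11) = -4.11
(12) = 3.68
(13) = 166.19
(14) = -292.71
(15) = -14.76
(16) = -26.69
(17) = -16.61
(18) = -15.62
(19) = 0.92
(20) = -37.42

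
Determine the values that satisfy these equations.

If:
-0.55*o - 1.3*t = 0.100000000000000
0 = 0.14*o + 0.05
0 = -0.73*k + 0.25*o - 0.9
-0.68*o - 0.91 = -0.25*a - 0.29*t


Then:
a = 2.58
k = -1.36
o = -0.36
t = 0.07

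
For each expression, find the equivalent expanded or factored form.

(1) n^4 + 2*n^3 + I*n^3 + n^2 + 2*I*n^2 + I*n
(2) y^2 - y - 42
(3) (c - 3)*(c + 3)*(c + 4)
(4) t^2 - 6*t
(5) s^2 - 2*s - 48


(1) = n*(n + 1)^2*(n + I)
(2) = (y - 7)*(y + 6)
(3) = c^3 + 4*c^2 - 9*c - 36
(4) = t*(t - 6)
(5) = (s - 8)*(s + 6)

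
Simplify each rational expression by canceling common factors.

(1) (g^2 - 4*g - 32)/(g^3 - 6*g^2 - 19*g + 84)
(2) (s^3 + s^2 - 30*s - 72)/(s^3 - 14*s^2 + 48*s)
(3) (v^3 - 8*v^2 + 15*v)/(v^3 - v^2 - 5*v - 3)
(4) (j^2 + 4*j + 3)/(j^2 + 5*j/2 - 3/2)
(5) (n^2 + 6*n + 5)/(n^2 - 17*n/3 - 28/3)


(1) = (g - 8)/(g^2 - 10*g + 21)
(2) = (s^2 + 7*s + 12)/(s^2 - 8*s)
(3) = (v^2 - 5*v)/(v^2 + 2*v + 1)
(4) = (2*j + 2)/(2*j - 1)
(5) = (3*n^2 + 18*n + 15)/(3*n^2 - 17*n - 28)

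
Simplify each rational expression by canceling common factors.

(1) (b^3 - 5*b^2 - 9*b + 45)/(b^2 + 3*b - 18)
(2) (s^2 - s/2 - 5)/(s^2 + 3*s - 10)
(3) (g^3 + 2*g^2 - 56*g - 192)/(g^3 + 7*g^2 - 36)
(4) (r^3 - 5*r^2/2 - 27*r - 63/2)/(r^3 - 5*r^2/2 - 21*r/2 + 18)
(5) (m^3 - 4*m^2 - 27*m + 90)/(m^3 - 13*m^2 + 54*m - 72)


(1) = (b^2 - 2*b - 15)/(b + 6)
(2) = (2*s^2 - s - 10)/(2*s^2 + 6*s - 20)
(3) = (g^2 - 4*g - 32)/(g^2 + g - 6)
(4) = (2*r^2 - 11*r - 21)/(2*r^2 - 11*r + 12)
(5) = (m + 5)/(m - 4)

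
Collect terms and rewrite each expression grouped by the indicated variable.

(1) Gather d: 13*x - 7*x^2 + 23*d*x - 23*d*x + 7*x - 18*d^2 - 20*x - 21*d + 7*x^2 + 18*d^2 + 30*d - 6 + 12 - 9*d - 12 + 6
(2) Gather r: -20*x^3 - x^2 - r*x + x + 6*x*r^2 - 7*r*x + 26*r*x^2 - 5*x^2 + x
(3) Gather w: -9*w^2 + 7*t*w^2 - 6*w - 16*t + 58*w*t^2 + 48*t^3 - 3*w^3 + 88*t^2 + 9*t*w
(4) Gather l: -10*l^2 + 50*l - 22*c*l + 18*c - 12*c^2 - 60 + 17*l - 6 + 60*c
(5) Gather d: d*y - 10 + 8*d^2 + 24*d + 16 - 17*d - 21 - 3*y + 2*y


(1) = 0
(2) = 6*r^2*x + r*(26*x^2 - 8*x) - 20*x^3 - 6*x^2 + 2*x
(3) = 48*t^3 + 88*t^2 - 16*t - 3*w^3 + w^2*(7*t - 9) + w*(58*t^2 + 9*t - 6)
(4) = -12*c^2 + 78*c - 10*l^2 + l*(67 - 22*c) - 66
(5) = 8*d^2 + d*(y + 7) - y - 15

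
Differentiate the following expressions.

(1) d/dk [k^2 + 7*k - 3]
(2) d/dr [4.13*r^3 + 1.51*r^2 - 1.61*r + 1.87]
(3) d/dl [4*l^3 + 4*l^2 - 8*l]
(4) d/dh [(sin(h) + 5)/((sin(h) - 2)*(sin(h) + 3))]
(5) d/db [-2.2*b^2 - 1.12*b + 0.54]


(1) = 2*k + 7
(2) = 12.39*r^2 + 3.02*r - 1.61
(3) = 12*l^2 + 8*l - 8
(4) = (-10*sin(h) + cos(h)^2 - 12)*cos(h)/((sin(h) - 2)^2*(sin(h) + 3)^2)
(5) = -4.4*b - 1.12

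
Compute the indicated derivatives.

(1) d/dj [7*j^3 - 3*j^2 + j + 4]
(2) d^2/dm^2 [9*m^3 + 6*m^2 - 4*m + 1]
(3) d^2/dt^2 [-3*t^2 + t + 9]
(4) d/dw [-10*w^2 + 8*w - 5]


(1) = 21*j^2 - 6*j + 1
(2) = 54*m + 12
(3) = -6
(4) = 8 - 20*w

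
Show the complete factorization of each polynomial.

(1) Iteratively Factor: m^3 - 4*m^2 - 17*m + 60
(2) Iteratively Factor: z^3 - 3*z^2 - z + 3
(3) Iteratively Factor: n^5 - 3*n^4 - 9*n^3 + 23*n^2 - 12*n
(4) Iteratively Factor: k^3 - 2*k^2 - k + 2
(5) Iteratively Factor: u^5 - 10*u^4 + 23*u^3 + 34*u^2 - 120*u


(1) = (m - 5)*(m^2 + m - 12) = (m - 5)*(m + 4)*(m - 3)
(2) = (z - 3)*(z^2 - 1) = (z - 3)*(z + 1)*(z - 1)
(3) = (n + 3)*(n^4 - 6*n^3 + 9*n^2 - 4*n) = (n - 4)*(n + 3)*(n^3 - 2*n^2 + n) = (n - 4)*(n - 1)*(n + 3)*(n^2 - n) = (n - 4)*(n - 1)^2*(n + 3)*(n)
(4) = (k - 1)*(k^2 - k - 2) = (k - 1)*(k + 1)*(k - 2)
(5) = (u - 5)*(u^4 - 5*u^3 - 2*u^2 + 24*u) = (u - 5)*(u + 2)*(u^3 - 7*u^2 + 12*u) = u*(u - 5)*(u + 2)*(u^2 - 7*u + 12) = u*(u - 5)*(u - 4)*(u + 2)*(u - 3)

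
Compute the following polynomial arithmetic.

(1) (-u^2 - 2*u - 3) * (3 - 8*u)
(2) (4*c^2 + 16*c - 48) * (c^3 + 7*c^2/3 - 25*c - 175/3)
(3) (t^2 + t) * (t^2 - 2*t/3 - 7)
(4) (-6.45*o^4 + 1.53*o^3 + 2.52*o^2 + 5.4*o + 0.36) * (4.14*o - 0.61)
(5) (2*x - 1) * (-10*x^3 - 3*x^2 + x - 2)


(1) = 8*u^3 + 13*u^2 + 18*u - 9
(2) = 4*c^5 + 76*c^4/3 - 332*c^3/3 - 2236*c^2/3 + 800*c/3 + 2800
(3) = t^4 + t^3/3 - 23*t^2/3 - 7*t
(4) = -26.703*o^5 + 10.2687*o^4 + 9.4995*o^3 + 20.8188*o^2 - 1.8036*o - 0.2196
(5) = -20*x^4 + 4*x^3 + 5*x^2 - 5*x + 2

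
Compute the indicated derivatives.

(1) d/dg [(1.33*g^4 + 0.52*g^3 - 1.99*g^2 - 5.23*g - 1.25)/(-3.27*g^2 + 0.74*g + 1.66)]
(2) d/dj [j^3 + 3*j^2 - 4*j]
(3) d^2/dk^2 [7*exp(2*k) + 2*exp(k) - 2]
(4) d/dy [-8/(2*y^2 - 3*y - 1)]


(1) = (-8.6982*g^5 + 1.2522*g^4 + 9.6008*g^3 - 15.9851*g^2 - 14.7818*g - 7.7568)/(10.6929*g^4 - 4.8396*g^3 - 10.3088*g^2 + 2.4568*g + 2.7556)
(2) = 3*j^2 + 6*j - 4
(3) = (28*exp(k) + 2)*exp(k)
(4) = 8*(4*y - 3)/(-2*y^2 + 3*y + 1)^2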